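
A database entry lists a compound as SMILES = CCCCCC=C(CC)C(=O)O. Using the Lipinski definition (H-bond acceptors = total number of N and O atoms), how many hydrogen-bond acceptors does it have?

N atoms: 0; O atoms: 2.
Lipinski HBA = 0 + 2 = 2.

2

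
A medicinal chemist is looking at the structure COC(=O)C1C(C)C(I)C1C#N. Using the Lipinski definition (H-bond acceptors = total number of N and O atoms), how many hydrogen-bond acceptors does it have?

3

N atoms: 1; O atoms: 2.
Lipinski HBA = 1 + 2 = 3.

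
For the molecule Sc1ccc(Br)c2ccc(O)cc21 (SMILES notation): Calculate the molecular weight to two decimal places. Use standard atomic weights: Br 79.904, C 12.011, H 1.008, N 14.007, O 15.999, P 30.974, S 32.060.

255.13 g/mol

First, the molecular formula is C10H7BrOS (counting implicit H from valence).
  Br: 1 × 79.904 = 79.904
  C: 10 × 12.011 = 120.110
  H: 7 × 1.008 = 7.056
  O: 1 × 15.999 = 15.999
  S: 1 × 32.060 = 32.060
Sum: 1×79.904 + 10×12.011 + 7×1.008 + 1×15.999 + 1×32.060 = 255.129 → 255.13 g/mol.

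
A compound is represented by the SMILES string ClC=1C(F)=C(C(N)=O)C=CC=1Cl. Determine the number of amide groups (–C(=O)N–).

1

The amide motif appears at heavy-atom position 6 in the SMILES.
Amide count: 1.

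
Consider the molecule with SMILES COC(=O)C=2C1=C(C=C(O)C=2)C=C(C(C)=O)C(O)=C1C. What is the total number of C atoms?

Count every carbon token in the SMILES (each C, including those in ring-closure positions and inside branches).
Carbon count: 15.

15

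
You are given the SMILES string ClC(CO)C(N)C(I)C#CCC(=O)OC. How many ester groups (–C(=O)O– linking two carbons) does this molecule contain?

1

The ester motif appears at heavy-atom position 12 in the SMILES.
Other groups present: 1 alkyne, 1 hydroxyl, 1 primary amine.
Ester count: 1.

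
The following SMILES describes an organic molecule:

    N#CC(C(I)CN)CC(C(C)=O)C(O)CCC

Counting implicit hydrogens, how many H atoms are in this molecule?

Walk through each heavy atom and fill implicit hydrogens from standard valence (C 4, N 3, O 2, S 2, halogen 1):
  atom 1: N, bond orders sum to 3 (valence 3) → 0 H
  atom 2: C, bond orders sum to 4 (valence 4) → 0 H
  atom 3: C, bond orders sum to 3 (valence 4) → 1 H
  atom 4: C, bond orders sum to 3 (valence 4) → 1 H
  atom 5: I (halogen, monovalent) → 0 H
  atom 6: C, bond orders sum to 2 (valence 4) → 2 H
  atom 7: N, bond orders sum to 1 (valence 3) → 2 H
  atom 8: C, bond orders sum to 2 (valence 4) → 2 H
  atom 9: C, bond orders sum to 3 (valence 4) → 1 H
  atom 10: C, bond orders sum to 4 (valence 4) → 0 H
  atom 11: C, bond orders sum to 1 (valence 4) → 3 H
  atom 12: O, bond orders sum to 2 (valence 2) → 0 H
  atom 13: C, bond orders sum to 3 (valence 4) → 1 H
  atom 14: O, bond orders sum to 1 (valence 2) → 1 H
  atom 15: C, bond orders sum to 2 (valence 4) → 2 H
  atom 16: C, bond orders sum to 2 (valence 4) → 2 H
  atom 17: C, bond orders sum to 1 (valence 4) → 3 H
Total hydrogens: 21.

21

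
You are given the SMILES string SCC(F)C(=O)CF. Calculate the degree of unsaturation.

1

Degree of unsaturation = (number of rings) + (number of π bonds).
Ring closures in the SMILES: 0.
π bonds: 1 double bond (each 1 DoU) → 1 DoU from unsaturation.
Total DoU = 0 + 1 = 1.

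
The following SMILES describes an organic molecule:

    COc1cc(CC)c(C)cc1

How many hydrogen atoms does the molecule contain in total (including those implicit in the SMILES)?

Walk through each heavy atom and fill implicit hydrogens from standard valence (C 4, N 3, O 2, S 2, halogen 1); for lowercase aromatic atoms, an aromatic c carries 1 H when it has two neighbours and 0 H with three, and aromatic n carries 0 H:
  atom 1: C, bond orders sum to 1 (valence 4) → 3 H
  atom 2: O, bond orders sum to 2 (valence 2) → 0 H
  atom 3: aromatic c, 3 neighbours → 0 H
  atom 4: aromatic c, 2 neighbours → 1 H
  atom 5: aromatic c, 3 neighbours → 0 H
  atom 6: C, bond orders sum to 2 (valence 4) → 2 H
  atom 7: C, bond orders sum to 1 (valence 4) → 3 H
  atom 8: aromatic c, 3 neighbours → 0 H
  atom 9: C, bond orders sum to 1 (valence 4) → 3 H
  atom 10: aromatic c, 2 neighbours → 1 H
  atom 11: aromatic c, 2 neighbours → 1 H
Total hydrogens: 14.

14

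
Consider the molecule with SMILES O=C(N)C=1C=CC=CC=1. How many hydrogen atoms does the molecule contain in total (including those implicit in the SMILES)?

7

Walk through each heavy atom and fill implicit hydrogens from standard valence (C 4, N 3, O 2, S 2, halogen 1):
  atom 1: O, bond orders sum to 2 (valence 2) → 0 H
  atom 2: C, bond orders sum to 4 (valence 4) → 0 H
  atom 3: N, bond orders sum to 1 (valence 3) → 2 H
  atom 4: C, bond orders sum to 4 (valence 4) → 0 H
  atom 5: C, bond orders sum to 3 (valence 4) → 1 H
  atom 6: C, bond orders sum to 3 (valence 4) → 1 H
  atom 7: C, bond orders sum to 3 (valence 4) → 1 H
  atom 8: C, bond orders sum to 3 (valence 4) → 1 H
  atom 9: C, bond orders sum to 3 (valence 4) → 1 H
Total hydrogens: 7.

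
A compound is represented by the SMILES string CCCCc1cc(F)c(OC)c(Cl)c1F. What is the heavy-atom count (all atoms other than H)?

Every atom symbol written in the SMILES (organic subset) is one heavy atom; implicit H are not written.
Heavy atoms by element → C:11, Cl:1, F:2, O:1.
Total: 15.

15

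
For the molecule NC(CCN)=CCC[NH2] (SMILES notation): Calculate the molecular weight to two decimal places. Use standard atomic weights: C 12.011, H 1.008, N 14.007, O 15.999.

129.21 g/mol

First, the molecular formula is C6H15N3 (counting implicit H from valence).
  C: 6 × 12.011 = 72.066
  H: 15 × 1.008 = 15.120
  N: 3 × 14.007 = 42.021
Sum: 6×12.011 + 15×1.008 + 3×14.007 = 129.207 → 129.21 g/mol.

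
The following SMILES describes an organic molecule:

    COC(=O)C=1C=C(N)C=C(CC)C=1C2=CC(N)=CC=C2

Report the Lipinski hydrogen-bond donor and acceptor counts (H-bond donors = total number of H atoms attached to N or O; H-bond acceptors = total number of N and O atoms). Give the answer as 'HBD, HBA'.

4, 4

Donors: find every N or O and count the H atoms it carries.
  atom 2 (O): bond orders sum to 2 → 0 H
  atom 4 (O): bond orders sum to 2 → 0 H
  atom 8 (N): bond orders sum to 1 → 2 H
  atom 17 (N): bond orders sum to 1 → 2 H
Lipinski HBD = 4.
Acceptors: N atoms = 2, O atoms = 2 → HBA = 4.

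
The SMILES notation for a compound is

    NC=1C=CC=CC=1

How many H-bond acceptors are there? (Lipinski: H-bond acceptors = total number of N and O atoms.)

N atoms: 1; O atoms: 0.
Lipinski HBA = 1 + 0 = 1.

1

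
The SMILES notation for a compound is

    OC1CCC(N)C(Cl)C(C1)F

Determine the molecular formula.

Walk through each heavy atom and fill implicit hydrogens from standard valence (C 4, N 3, O 2, S 2, halogen 1):
  atom 1: O, bond orders sum to 1 (valence 2) → 1 H
  atom 2: C, bond orders sum to 3 (valence 4) → 1 H
  atom 3: C, bond orders sum to 2 (valence 4) → 2 H
  atom 4: C, bond orders sum to 2 (valence 4) → 2 H
  atom 5: C, bond orders sum to 3 (valence 4) → 1 H
  atom 6: N, bond orders sum to 1 (valence 3) → 2 H
  atom 7: C, bond orders sum to 3 (valence 4) → 1 H
  atom 8: Cl (halogen, monovalent) → 0 H
  atom 9: C, bond orders sum to 3 (valence 4) → 1 H
  atom 10: C, bond orders sum to 2 (valence 4) → 2 H
  atom 11: F (halogen, monovalent) → 0 H
Totals → C:7, H:13, Cl:1, F:1, N:1, O:1.
In Hill order: C7H13ClFNO.

C7H13ClFNO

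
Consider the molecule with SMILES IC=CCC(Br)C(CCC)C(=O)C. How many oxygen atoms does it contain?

1

Scan the SMILES for O atoms (remember two-letter symbols like Cl and Br are single atoms).
Oxygen count: 1.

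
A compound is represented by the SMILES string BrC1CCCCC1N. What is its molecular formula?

C6H12BrN

Walk through each heavy atom and fill implicit hydrogens from standard valence (C 4, N 3, O 2, S 2, halogen 1):
  atom 1: Br (halogen, monovalent) → 0 H
  atom 2: C, bond orders sum to 3 (valence 4) → 1 H
  atom 3: C, bond orders sum to 2 (valence 4) → 2 H
  atom 4: C, bond orders sum to 2 (valence 4) → 2 H
  atom 5: C, bond orders sum to 2 (valence 4) → 2 H
  atom 6: C, bond orders sum to 2 (valence 4) → 2 H
  atom 7: C, bond orders sum to 3 (valence 4) → 1 H
  atom 8: N, bond orders sum to 1 (valence 3) → 2 H
Totals → C:6, H:12, Br:1, N:1.
In Hill order: C6H12BrN.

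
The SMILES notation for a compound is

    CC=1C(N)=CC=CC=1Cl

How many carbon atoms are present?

Count every carbon token in the SMILES (each C, including those in ring-closure positions and inside branches).
Carbon count: 7.

7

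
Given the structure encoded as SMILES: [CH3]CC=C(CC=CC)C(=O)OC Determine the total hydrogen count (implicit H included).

Walk through each heavy atom and fill implicit hydrogens from standard valence (C 4, N 3, O 2, S 2, halogen 1):
  atom 1: C with explicit H count 3
  atom 2: C, bond orders sum to 2 (valence 4) → 2 H
  atom 3: C, bond orders sum to 3 (valence 4) → 1 H
  atom 4: C, bond orders sum to 4 (valence 4) → 0 H
  atom 5: C, bond orders sum to 2 (valence 4) → 2 H
  atom 6: C, bond orders sum to 3 (valence 4) → 1 H
  atom 7: C, bond orders sum to 3 (valence 4) → 1 H
  atom 8: C, bond orders sum to 1 (valence 4) → 3 H
  atom 9: C, bond orders sum to 4 (valence 4) → 0 H
  atom 10: O, bond orders sum to 2 (valence 2) → 0 H
  atom 11: O, bond orders sum to 2 (valence 2) → 0 H
  atom 12: C, bond orders sum to 1 (valence 4) → 3 H
Total hydrogens: 16.

16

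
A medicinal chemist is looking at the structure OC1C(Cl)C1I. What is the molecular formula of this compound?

C3H4ClIO

Walk through each heavy atom and fill implicit hydrogens from standard valence (C 4, N 3, O 2, S 2, halogen 1):
  atom 1: O, bond orders sum to 1 (valence 2) → 1 H
  atom 2: C, bond orders sum to 3 (valence 4) → 1 H
  atom 3: C, bond orders sum to 3 (valence 4) → 1 H
  atom 4: Cl (halogen, monovalent) → 0 H
  atom 5: C, bond orders sum to 3 (valence 4) → 1 H
  atom 6: I (halogen, monovalent) → 0 H
Totals → C:3, H:4, Cl:1, I:1, O:1.
In Hill order: C3H4ClIO.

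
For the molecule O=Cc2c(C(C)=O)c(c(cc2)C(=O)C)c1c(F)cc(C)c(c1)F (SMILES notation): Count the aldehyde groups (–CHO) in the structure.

1

The aldehyde motif appears at heavy-atom position 2 in the SMILES.
Other groups present: 2 ketone.
Aldehyde count: 1.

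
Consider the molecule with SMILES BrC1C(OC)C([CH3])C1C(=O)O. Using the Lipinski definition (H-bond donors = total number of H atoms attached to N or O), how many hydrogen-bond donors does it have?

1

Donors: find every N or O and count the H atoms it carries.
  atom 4 (O): bond orders sum to 2 → 0 H
  atom 10 (O): bond orders sum to 2 → 0 H
  atom 11 (O): bond orders sum to 1 → 1 H
Lipinski HBD = 1.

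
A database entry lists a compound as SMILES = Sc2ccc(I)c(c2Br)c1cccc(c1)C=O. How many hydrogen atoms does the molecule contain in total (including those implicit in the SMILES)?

8

Walk through each heavy atom and fill implicit hydrogens from standard valence (C 4, N 3, O 2, S 2, halogen 1); for lowercase aromatic atoms, an aromatic c carries 1 H when it has two neighbours and 0 H with three, and aromatic n carries 0 H:
  atom 1: S, bond orders sum to 1 (valence 2) → 1 H
  atom 2: aromatic c, 3 neighbours → 0 H
  atom 3: aromatic c, 2 neighbours → 1 H
  atom 4: aromatic c, 2 neighbours → 1 H
  atom 5: aromatic c, 3 neighbours → 0 H
  atom 6: I (halogen, monovalent) → 0 H
  atom 7: aromatic c, 3 neighbours → 0 H
  atom 8: aromatic c, 3 neighbours → 0 H
  atom 9: Br (halogen, monovalent) → 0 H
  atom 10: aromatic c, 3 neighbours → 0 H
  atom 11: aromatic c, 2 neighbours → 1 H
  atom 12: aromatic c, 2 neighbours → 1 H
  atom 13: aromatic c, 2 neighbours → 1 H
  atom 14: aromatic c, 3 neighbours → 0 H
  atom 15: aromatic c, 2 neighbours → 1 H
  atom 16: C, bond orders sum to 3 (valence 4) → 1 H
  atom 17: O, bond orders sum to 2 (valence 2) → 0 H
Total hydrogens: 8.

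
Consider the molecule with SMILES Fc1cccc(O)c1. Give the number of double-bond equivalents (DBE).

4

Molecular formula: C6H5FO.
DoU = (2C + 2 + N − H − X) / 2, where X is the halogen count and O/S are ignored.
    = (2·6 + 2 + 0 − 5 − 1) / 2 = 8 / 2 = 4.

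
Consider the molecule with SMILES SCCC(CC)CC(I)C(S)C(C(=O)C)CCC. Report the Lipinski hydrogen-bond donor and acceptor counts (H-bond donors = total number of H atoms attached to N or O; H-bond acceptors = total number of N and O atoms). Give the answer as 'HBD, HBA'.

Donors: find every N or O and count the H atoms it carries.
  atom 14 (O): bond orders sum to 2 → 0 H
Lipinski HBD = 0.
Acceptors: N atoms = 0, O atoms = 1 → HBA = 1.

0, 1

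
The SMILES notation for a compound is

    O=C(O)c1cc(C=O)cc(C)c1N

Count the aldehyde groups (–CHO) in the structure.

The aldehyde motif appears at heavy-atom position 7 in the SMILES.
Other groups present: 1 carboxylic acid, 1 primary amine.
Aldehyde count: 1.

1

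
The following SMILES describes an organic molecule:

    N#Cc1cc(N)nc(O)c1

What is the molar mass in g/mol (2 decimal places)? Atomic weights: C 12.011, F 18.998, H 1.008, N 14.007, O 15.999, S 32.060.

First, the molecular formula is C6H5N3O (counting implicit H from valence).
  C: 6 × 12.011 = 72.066
  H: 5 × 1.008 = 5.040
  N: 3 × 14.007 = 42.021
  O: 1 × 15.999 = 15.999
Sum: 6×12.011 + 5×1.008 + 3×14.007 + 1×15.999 = 135.126 → 135.13 g/mol.

135.13 g/mol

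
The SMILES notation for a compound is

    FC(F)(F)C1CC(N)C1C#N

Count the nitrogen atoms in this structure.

2

Scan the SMILES for N atoms (remember two-letter symbols like Cl and Br are single atoms).
Nitrogen count: 2.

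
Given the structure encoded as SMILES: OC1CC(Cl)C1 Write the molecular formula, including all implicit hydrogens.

Walk through each heavy atom and fill implicit hydrogens from standard valence (C 4, N 3, O 2, S 2, halogen 1):
  atom 1: O, bond orders sum to 1 (valence 2) → 1 H
  atom 2: C, bond orders sum to 3 (valence 4) → 1 H
  atom 3: C, bond orders sum to 2 (valence 4) → 2 H
  atom 4: C, bond orders sum to 3 (valence 4) → 1 H
  atom 5: Cl (halogen, monovalent) → 0 H
  atom 6: C, bond orders sum to 2 (valence 4) → 2 H
Totals → C:4, H:7, Cl:1, O:1.
In Hill order: C4H7ClO.

C4H7ClO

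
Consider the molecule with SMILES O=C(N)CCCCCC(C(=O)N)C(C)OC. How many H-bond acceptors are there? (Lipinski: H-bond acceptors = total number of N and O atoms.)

N atoms: 2; O atoms: 3.
Lipinski HBA = 2 + 3 = 5.

5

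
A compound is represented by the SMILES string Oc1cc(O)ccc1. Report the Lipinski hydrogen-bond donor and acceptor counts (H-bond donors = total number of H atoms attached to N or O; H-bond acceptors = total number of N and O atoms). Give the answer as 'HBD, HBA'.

2, 2

Donors: find every N or O and count the H atoms it carries.
  atom 1 (O): bond orders sum to 1 → 1 H
  atom 5 (O): bond orders sum to 1 → 1 H
Lipinski HBD = 2.
Acceptors: N atoms = 0, O atoms = 2 → HBA = 2.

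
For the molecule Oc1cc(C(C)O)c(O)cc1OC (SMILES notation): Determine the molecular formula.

C9H12O4

Walk through each heavy atom and fill implicit hydrogens from standard valence (C 4, N 3, O 2, S 2, halogen 1); for lowercase aromatic atoms, an aromatic c carries 1 H when it has two neighbours and 0 H with three, and aromatic n carries 0 H:
  atom 1: O, bond orders sum to 1 (valence 2) → 1 H
  atom 2: aromatic c, 3 neighbours → 0 H
  atom 3: aromatic c, 2 neighbours → 1 H
  atom 4: aromatic c, 3 neighbours → 0 H
  atom 5: C, bond orders sum to 3 (valence 4) → 1 H
  atom 6: C, bond orders sum to 1 (valence 4) → 3 H
  atom 7: O, bond orders sum to 1 (valence 2) → 1 H
  atom 8: aromatic c, 3 neighbours → 0 H
  atom 9: O, bond orders sum to 1 (valence 2) → 1 H
  atom 10: aromatic c, 2 neighbours → 1 H
  atom 11: aromatic c, 3 neighbours → 0 H
  atom 12: O, bond orders sum to 2 (valence 2) → 0 H
  atom 13: C, bond orders sum to 1 (valence 4) → 3 H
Totals → C:9, H:12, O:4.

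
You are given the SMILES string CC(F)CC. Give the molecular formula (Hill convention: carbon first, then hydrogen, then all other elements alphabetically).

C4H9F

Walk through each heavy atom and fill implicit hydrogens from standard valence (C 4, N 3, O 2, S 2, halogen 1):
  atom 1: C, bond orders sum to 1 (valence 4) → 3 H
  atom 2: C, bond orders sum to 3 (valence 4) → 1 H
  atom 3: F (halogen, monovalent) → 0 H
  atom 4: C, bond orders sum to 2 (valence 4) → 2 H
  atom 5: C, bond orders sum to 1 (valence 4) → 3 H
Totals → C:4, H:9, F:1.
In Hill order: C4H9F.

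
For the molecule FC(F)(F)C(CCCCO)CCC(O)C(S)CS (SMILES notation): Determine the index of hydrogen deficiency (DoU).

0

Molecular formula: C11H21F3O2S2.
DoU = (2C + 2 + N − H − X) / 2, where X is the halogen count and O/S are ignored.
    = (2·11 + 2 + 0 − 21 − 3) / 2 = 0 / 2 = 0.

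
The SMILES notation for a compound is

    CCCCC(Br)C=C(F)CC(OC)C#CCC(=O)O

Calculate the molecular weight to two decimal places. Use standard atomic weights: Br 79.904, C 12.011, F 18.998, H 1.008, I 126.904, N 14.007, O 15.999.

First, the molecular formula is C14H20BrFO3 (counting implicit H from valence).
  Br: 1 × 79.904 = 79.904
  C: 14 × 12.011 = 168.154
  F: 1 × 18.998 = 18.998
  H: 20 × 1.008 = 20.160
  O: 3 × 15.999 = 47.997
Sum: 1×79.904 + 14×12.011 + 1×18.998 + 20×1.008 + 3×15.999 = 335.213 → 335.21 g/mol.

335.21 g/mol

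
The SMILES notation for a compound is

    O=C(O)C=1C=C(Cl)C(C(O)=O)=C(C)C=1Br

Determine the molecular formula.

C9H6BrClO4

Walk through each heavy atom and fill implicit hydrogens from standard valence (C 4, N 3, O 2, S 2, halogen 1):
  atom 1: O, bond orders sum to 2 (valence 2) → 0 H
  atom 2: C, bond orders sum to 4 (valence 4) → 0 H
  atom 3: O, bond orders sum to 1 (valence 2) → 1 H
  atom 4: C, bond orders sum to 4 (valence 4) → 0 H
  atom 5: C, bond orders sum to 3 (valence 4) → 1 H
  atom 6: C, bond orders sum to 4 (valence 4) → 0 H
  atom 7: Cl (halogen, monovalent) → 0 H
  atom 8: C, bond orders sum to 4 (valence 4) → 0 H
  atom 9: C, bond orders sum to 4 (valence 4) → 0 H
  atom 10: O, bond orders sum to 1 (valence 2) → 1 H
  atom 11: O, bond orders sum to 2 (valence 2) → 0 H
  atom 12: C, bond orders sum to 4 (valence 4) → 0 H
  atom 13: C, bond orders sum to 1 (valence 4) → 3 H
  atom 14: C, bond orders sum to 4 (valence 4) → 0 H
  atom 15: Br (halogen, monovalent) → 0 H
Totals → C:9, H:6, Br:1, Cl:1, O:4.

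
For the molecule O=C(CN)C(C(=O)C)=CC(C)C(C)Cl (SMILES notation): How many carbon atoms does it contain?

10

Count every carbon token in the SMILES (each C, including those in ring-closure positions and inside branches).
Carbon count: 10.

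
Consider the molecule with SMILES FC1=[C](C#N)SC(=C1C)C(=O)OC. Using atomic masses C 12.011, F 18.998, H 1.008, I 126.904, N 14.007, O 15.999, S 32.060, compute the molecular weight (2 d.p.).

199.20 g/mol

First, the molecular formula is C8H6FNO2S (counting implicit H from valence).
  C: 8 × 12.011 = 96.088
  F: 1 × 18.998 = 18.998
  H: 6 × 1.008 = 6.048
  N: 1 × 14.007 = 14.007
  O: 2 × 15.999 = 31.998
  S: 1 × 32.060 = 32.060
Sum: 8×12.011 + 1×18.998 + 6×1.008 + 1×14.007 + 2×15.999 + 1×32.060 = 199.199 → 199.20 g/mol.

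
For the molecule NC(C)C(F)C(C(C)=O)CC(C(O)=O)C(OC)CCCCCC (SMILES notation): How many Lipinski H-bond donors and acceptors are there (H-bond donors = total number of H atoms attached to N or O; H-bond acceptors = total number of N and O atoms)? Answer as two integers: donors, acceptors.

3, 5

Donors: find every N or O and count the H atoms it carries.
  atom 1 (N): bond orders sum to 1 → 2 H
  atom 9 (O): bond orders sum to 2 → 0 H
  atom 13 (O): bond orders sum to 1 → 1 H
  atom 14 (O): bond orders sum to 2 → 0 H
  atom 16 (O): bond orders sum to 2 → 0 H
Lipinski HBD = 3.
Acceptors: N atoms = 1, O atoms = 4 → HBA = 5.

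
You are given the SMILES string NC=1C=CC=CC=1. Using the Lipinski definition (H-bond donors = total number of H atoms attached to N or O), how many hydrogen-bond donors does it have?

Donors: find every N or O and count the H atoms it carries.
  atom 1 (N): bond orders sum to 1 → 2 H
Lipinski HBD = 2.

2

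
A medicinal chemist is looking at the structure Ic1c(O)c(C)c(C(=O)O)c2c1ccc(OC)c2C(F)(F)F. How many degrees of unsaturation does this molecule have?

8

Molecular formula: C14H10F3IO4.
DoU = (2C + 2 + N − H − X) / 2, where X is the halogen count and O/S are ignored.
    = (2·14 + 2 + 0 − 10 − 4) / 2 = 16 / 2 = 8.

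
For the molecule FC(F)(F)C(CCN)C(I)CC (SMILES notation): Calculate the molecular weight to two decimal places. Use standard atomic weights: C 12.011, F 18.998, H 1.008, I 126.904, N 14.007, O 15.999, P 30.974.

First, the molecular formula is C7H13F3IN (counting implicit H from valence).
  C: 7 × 12.011 = 84.077
  F: 3 × 18.998 = 56.994
  H: 13 × 1.008 = 13.104
  I: 1 × 126.904 = 126.904
  N: 1 × 14.007 = 14.007
Sum: 7×12.011 + 3×18.998 + 13×1.008 + 1×126.904 + 1×14.007 = 295.086 → 295.09 g/mol.

295.09 g/mol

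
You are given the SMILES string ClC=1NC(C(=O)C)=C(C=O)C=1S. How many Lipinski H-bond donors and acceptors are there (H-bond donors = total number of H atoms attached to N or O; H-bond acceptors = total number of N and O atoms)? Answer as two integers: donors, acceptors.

Donors: find every N or O and count the H atoms it carries.
  atom 3 (N): bond orders sum to 2 → 1 H
  atom 6 (O): bond orders sum to 2 → 0 H
  atom 10 (O): bond orders sum to 2 → 0 H
Lipinski HBD = 1.
Acceptors: N atoms = 1, O atoms = 2 → HBA = 3.

1, 3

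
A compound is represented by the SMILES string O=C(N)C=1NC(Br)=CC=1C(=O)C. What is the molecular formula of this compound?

C7H7BrN2O2

Walk through each heavy atom and fill implicit hydrogens from standard valence (C 4, N 3, O 2, S 2, halogen 1):
  atom 1: O, bond orders sum to 2 (valence 2) → 0 H
  atom 2: C, bond orders sum to 4 (valence 4) → 0 H
  atom 3: N, bond orders sum to 1 (valence 3) → 2 H
  atom 4: C, bond orders sum to 4 (valence 4) → 0 H
  atom 5: N, bond orders sum to 2 (valence 3) → 1 H
  atom 6: C, bond orders sum to 4 (valence 4) → 0 H
  atom 7: Br (halogen, monovalent) → 0 H
  atom 8: C, bond orders sum to 3 (valence 4) → 1 H
  atom 9: C, bond orders sum to 4 (valence 4) → 0 H
  atom 10: C, bond orders sum to 4 (valence 4) → 0 H
  atom 11: O, bond orders sum to 2 (valence 2) → 0 H
  atom 12: C, bond orders sum to 1 (valence 4) → 3 H
Totals → C:7, H:7, Br:1, N:2, O:2.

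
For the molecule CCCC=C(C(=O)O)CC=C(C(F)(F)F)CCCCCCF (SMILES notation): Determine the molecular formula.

Walk through each heavy atom and fill implicit hydrogens from standard valence (C 4, N 3, O 2, S 2, halogen 1):
  atom 1: C, bond orders sum to 1 (valence 4) → 3 H
  atom 2: C, bond orders sum to 2 (valence 4) → 2 H
  atom 3: C, bond orders sum to 2 (valence 4) → 2 H
  atom 4: C, bond orders sum to 3 (valence 4) → 1 H
  atom 5: C, bond orders sum to 4 (valence 4) → 0 H
  atom 6: C, bond orders sum to 4 (valence 4) → 0 H
  atom 7: O, bond orders sum to 2 (valence 2) → 0 H
  atom 8: O, bond orders sum to 1 (valence 2) → 1 H
  atom 9: C, bond orders sum to 2 (valence 4) → 2 H
  atom 10: C, bond orders sum to 3 (valence 4) → 1 H
  atom 11: C, bond orders sum to 4 (valence 4) → 0 H
  atom 12: C, bond orders sum to 4 (valence 4) → 0 H
  atom 13: F (halogen, monovalent) → 0 H
  atom 14: F (halogen, monovalent) → 0 H
  atom 15: F (halogen, monovalent) → 0 H
  atom 16: C, bond orders sum to 2 (valence 4) → 2 H
  atom 17: C, bond orders sum to 2 (valence 4) → 2 H
  atom 18: C, bond orders sum to 2 (valence 4) → 2 H
  atom 19: C, bond orders sum to 2 (valence 4) → 2 H
  atom 20: C, bond orders sum to 2 (valence 4) → 2 H
  atom 21: C, bond orders sum to 2 (valence 4) → 2 H
  atom 22: F (halogen, monovalent) → 0 H
Totals → C:16, H:24, F:4, O:2.
In Hill order: C16H24F4O2.

C16H24F4O2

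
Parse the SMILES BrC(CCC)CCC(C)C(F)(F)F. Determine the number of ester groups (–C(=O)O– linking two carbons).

0

Scan the SMILES for the ester motif — none present.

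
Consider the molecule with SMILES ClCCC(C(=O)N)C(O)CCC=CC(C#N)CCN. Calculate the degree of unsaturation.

Degree of unsaturation = (number of rings) + (number of π bonds).
Ring closures in the SMILES: 0.
π bonds: 2 double bonds (each 1 DoU), 1 triple bond (each 2 DoU) → 4 DoU from unsaturation.
Total DoU = 0 + 4 = 4.

4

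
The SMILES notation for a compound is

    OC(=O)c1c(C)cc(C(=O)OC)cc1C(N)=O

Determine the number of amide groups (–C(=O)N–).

The amide motif appears at heavy-atom position 15 in the SMILES.
Other groups present: 1 carboxylic acid, 1 ester.
Amide count: 1.

1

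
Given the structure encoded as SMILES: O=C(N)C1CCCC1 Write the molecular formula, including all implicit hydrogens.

C6H11NO

Walk through each heavy atom and fill implicit hydrogens from standard valence (C 4, N 3, O 2, S 2, halogen 1):
  atom 1: O, bond orders sum to 2 (valence 2) → 0 H
  atom 2: C, bond orders sum to 4 (valence 4) → 0 H
  atom 3: N, bond orders sum to 1 (valence 3) → 2 H
  atom 4: C, bond orders sum to 3 (valence 4) → 1 H
  atom 5: C, bond orders sum to 2 (valence 4) → 2 H
  atom 6: C, bond orders sum to 2 (valence 4) → 2 H
  atom 7: C, bond orders sum to 2 (valence 4) → 2 H
  atom 8: C, bond orders sum to 2 (valence 4) → 2 H
Totals → C:6, H:11, N:1, O:1.
In Hill order: C6H11NO.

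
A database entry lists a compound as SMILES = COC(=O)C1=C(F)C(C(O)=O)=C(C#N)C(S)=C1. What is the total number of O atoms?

4

Scan the SMILES for O atoms (remember two-letter symbols like Cl and Br are single atoms).
Oxygen count: 4.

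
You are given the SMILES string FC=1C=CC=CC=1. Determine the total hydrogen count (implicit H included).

5

Walk through each heavy atom and fill implicit hydrogens from standard valence (C 4, N 3, O 2, S 2, halogen 1):
  atom 1: F (halogen, monovalent) → 0 H
  atom 2: C, bond orders sum to 4 (valence 4) → 0 H
  atom 3: C, bond orders sum to 3 (valence 4) → 1 H
  atom 4: C, bond orders sum to 3 (valence 4) → 1 H
  atom 5: C, bond orders sum to 3 (valence 4) → 1 H
  atom 6: C, bond orders sum to 3 (valence 4) → 1 H
  atom 7: C, bond orders sum to 3 (valence 4) → 1 H
Total hydrogens: 5.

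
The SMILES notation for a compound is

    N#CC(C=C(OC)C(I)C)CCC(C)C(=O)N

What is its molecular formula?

Walk through each heavy atom and fill implicit hydrogens from standard valence (C 4, N 3, O 2, S 2, halogen 1):
  atom 1: N, bond orders sum to 3 (valence 3) → 0 H
  atom 2: C, bond orders sum to 4 (valence 4) → 0 H
  atom 3: C, bond orders sum to 3 (valence 4) → 1 H
  atom 4: C, bond orders sum to 3 (valence 4) → 1 H
  atom 5: C, bond orders sum to 4 (valence 4) → 0 H
  atom 6: O, bond orders sum to 2 (valence 2) → 0 H
  atom 7: C, bond orders sum to 1 (valence 4) → 3 H
  atom 8: C, bond orders sum to 3 (valence 4) → 1 H
  atom 9: I (halogen, monovalent) → 0 H
  atom 10: C, bond orders sum to 1 (valence 4) → 3 H
  atom 11: C, bond orders sum to 2 (valence 4) → 2 H
  atom 12: C, bond orders sum to 2 (valence 4) → 2 H
  atom 13: C, bond orders sum to 3 (valence 4) → 1 H
  atom 14: C, bond orders sum to 1 (valence 4) → 3 H
  atom 15: C, bond orders sum to 4 (valence 4) → 0 H
  atom 16: O, bond orders sum to 2 (valence 2) → 0 H
  atom 17: N, bond orders sum to 1 (valence 3) → 2 H
Totals → C:12, H:19, I:1, N:2, O:2.
In Hill order: C12H19IN2O2.

C12H19IN2O2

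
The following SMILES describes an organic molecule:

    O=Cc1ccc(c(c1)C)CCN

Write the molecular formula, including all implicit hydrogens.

C10H13NO

Walk through each heavy atom and fill implicit hydrogens from standard valence (C 4, N 3, O 2, S 2, halogen 1); for lowercase aromatic atoms, an aromatic c carries 1 H when it has two neighbours and 0 H with three, and aromatic n carries 0 H:
  atom 1: O, bond orders sum to 2 (valence 2) → 0 H
  atom 2: C, bond orders sum to 3 (valence 4) → 1 H
  atom 3: aromatic c, 3 neighbours → 0 H
  atom 4: aromatic c, 2 neighbours → 1 H
  atom 5: aromatic c, 2 neighbours → 1 H
  atom 6: aromatic c, 3 neighbours → 0 H
  atom 7: aromatic c, 3 neighbours → 0 H
  atom 8: aromatic c, 2 neighbours → 1 H
  atom 9: C, bond orders sum to 1 (valence 4) → 3 H
  atom 10: C, bond orders sum to 2 (valence 4) → 2 H
  atom 11: C, bond orders sum to 2 (valence 4) → 2 H
  atom 12: N, bond orders sum to 1 (valence 3) → 2 H
Totals → C:10, H:13, N:1, O:1.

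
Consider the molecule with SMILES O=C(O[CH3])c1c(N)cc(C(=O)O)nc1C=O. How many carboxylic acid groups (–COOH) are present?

1

The carboxylic acid motif appears at heavy-atom position 10 in the SMILES.
Other groups present: 1 aldehyde, 1 ester, 1 primary amine.
Carboxylic acid count: 1.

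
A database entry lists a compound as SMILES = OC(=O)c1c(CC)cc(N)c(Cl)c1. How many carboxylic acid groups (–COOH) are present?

The carboxylic acid motif appears at heavy-atom position 2 in the SMILES.
Other groups present: 1 primary amine.
Carboxylic acid count: 1.

1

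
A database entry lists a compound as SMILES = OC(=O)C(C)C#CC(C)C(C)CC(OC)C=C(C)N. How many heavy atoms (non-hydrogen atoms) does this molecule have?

19

Every atom symbol written in the SMILES (organic subset) is one heavy atom; implicit H are not written.
Heavy atoms by element → C:15, N:1, O:3.
Total: 19.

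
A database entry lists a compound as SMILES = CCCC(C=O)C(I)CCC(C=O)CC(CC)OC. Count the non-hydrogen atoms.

19

Every atom symbol written in the SMILES (organic subset) is one heavy atom; implicit H are not written.
Heavy atoms by element → C:15, I:1, O:3.
Total: 19.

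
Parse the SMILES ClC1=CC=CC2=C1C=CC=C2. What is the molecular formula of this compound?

Walk through each heavy atom and fill implicit hydrogens from standard valence (C 4, N 3, O 2, S 2, halogen 1):
  atom 1: Cl (halogen, monovalent) → 0 H
  atom 2: C, bond orders sum to 4 (valence 4) → 0 H
  atom 3: C, bond orders sum to 3 (valence 4) → 1 H
  atom 4: C, bond orders sum to 3 (valence 4) → 1 H
  atom 5: C, bond orders sum to 3 (valence 4) → 1 H
  atom 6: C, bond orders sum to 4 (valence 4) → 0 H
  atom 7: C, bond orders sum to 4 (valence 4) → 0 H
  atom 8: C, bond orders sum to 3 (valence 4) → 1 H
  atom 9: C, bond orders sum to 3 (valence 4) → 1 H
  atom 10: C, bond orders sum to 3 (valence 4) → 1 H
  atom 11: C, bond orders sum to 3 (valence 4) → 1 H
Totals → C:10, H:7, Cl:1.
In Hill order: C10H7Cl.

C10H7Cl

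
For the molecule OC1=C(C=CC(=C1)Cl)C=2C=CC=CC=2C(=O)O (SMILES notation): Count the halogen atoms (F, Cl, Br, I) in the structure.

Halogen atoms appear at heavy-atom position 8 (1×Cl).
Other groups present: 1 carboxylic acid, 1 hydroxyl.
Halogen count: 1.

1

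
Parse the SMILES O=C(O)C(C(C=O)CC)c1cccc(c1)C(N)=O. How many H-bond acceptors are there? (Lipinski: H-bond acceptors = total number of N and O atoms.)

5

N atoms: 1; O atoms: 4.
Lipinski HBA = 1 + 4 = 5.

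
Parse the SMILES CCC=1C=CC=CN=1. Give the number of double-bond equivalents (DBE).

4

Molecular formula: C7H9N.
DoU = (2C + 2 + N − H − X) / 2, where X is the halogen count and O/S are ignored.
    = (2·7 + 2 + 1 − 9 − 0) / 2 = 8 / 2 = 4.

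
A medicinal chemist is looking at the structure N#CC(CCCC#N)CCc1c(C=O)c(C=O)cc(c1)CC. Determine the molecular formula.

C18H20N2O2

Walk through each heavy atom and fill implicit hydrogens from standard valence (C 4, N 3, O 2, S 2, halogen 1); for lowercase aromatic atoms, an aromatic c carries 1 H when it has two neighbours and 0 H with three, and aromatic n carries 0 H:
  atom 1: N, bond orders sum to 3 (valence 3) → 0 H
  atom 2: C, bond orders sum to 4 (valence 4) → 0 H
  atom 3: C, bond orders sum to 3 (valence 4) → 1 H
  atom 4: C, bond orders sum to 2 (valence 4) → 2 H
  atom 5: C, bond orders sum to 2 (valence 4) → 2 H
  atom 6: C, bond orders sum to 2 (valence 4) → 2 H
  atom 7: C, bond orders sum to 4 (valence 4) → 0 H
  atom 8: N, bond orders sum to 3 (valence 3) → 0 H
  atom 9: C, bond orders sum to 2 (valence 4) → 2 H
  atom 10: C, bond orders sum to 2 (valence 4) → 2 H
  atom 11: aromatic c, 3 neighbours → 0 H
  atom 12: aromatic c, 3 neighbours → 0 H
  atom 13: C, bond orders sum to 3 (valence 4) → 1 H
  atom 14: O, bond orders sum to 2 (valence 2) → 0 H
  atom 15: aromatic c, 3 neighbours → 0 H
  atom 16: C, bond orders sum to 3 (valence 4) → 1 H
  atom 17: O, bond orders sum to 2 (valence 2) → 0 H
  atom 18: aromatic c, 2 neighbours → 1 H
  atom 19: aromatic c, 3 neighbours → 0 H
  atom 20: aromatic c, 2 neighbours → 1 H
  atom 21: C, bond orders sum to 2 (valence 4) → 2 H
  atom 22: C, bond orders sum to 1 (valence 4) → 3 H
Totals → C:18, H:20, N:2, O:2.
In Hill order: C18H20N2O2.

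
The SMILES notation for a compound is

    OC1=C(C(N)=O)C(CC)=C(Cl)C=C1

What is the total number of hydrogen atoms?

Walk through each heavy atom and fill implicit hydrogens from standard valence (C 4, N 3, O 2, S 2, halogen 1):
  atom 1: O, bond orders sum to 1 (valence 2) → 1 H
  atom 2: C, bond orders sum to 4 (valence 4) → 0 H
  atom 3: C, bond orders sum to 4 (valence 4) → 0 H
  atom 4: C, bond orders sum to 4 (valence 4) → 0 H
  atom 5: N, bond orders sum to 1 (valence 3) → 2 H
  atom 6: O, bond orders sum to 2 (valence 2) → 0 H
  atom 7: C, bond orders sum to 4 (valence 4) → 0 H
  atom 8: C, bond orders sum to 2 (valence 4) → 2 H
  atom 9: C, bond orders sum to 1 (valence 4) → 3 H
  atom 10: C, bond orders sum to 4 (valence 4) → 0 H
  atom 11: Cl (halogen, monovalent) → 0 H
  atom 12: C, bond orders sum to 3 (valence 4) → 1 H
  atom 13: C, bond orders sum to 3 (valence 4) → 1 H
Total hydrogens: 10.

10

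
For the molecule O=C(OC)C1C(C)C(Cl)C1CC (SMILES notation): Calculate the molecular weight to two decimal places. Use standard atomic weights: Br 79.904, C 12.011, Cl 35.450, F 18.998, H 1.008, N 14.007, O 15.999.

190.67 g/mol

First, the molecular formula is C9H15ClO2 (counting implicit H from valence).
  C: 9 × 12.011 = 108.099
  Cl: 1 × 35.450 = 35.450
  H: 15 × 1.008 = 15.120
  O: 2 × 15.999 = 31.998
Sum: 9×12.011 + 1×35.450 + 15×1.008 + 2×15.999 = 190.667 → 190.67 g/mol.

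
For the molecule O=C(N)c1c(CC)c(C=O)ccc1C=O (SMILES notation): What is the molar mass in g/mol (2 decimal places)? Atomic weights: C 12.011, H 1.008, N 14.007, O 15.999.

First, the molecular formula is C11H11NO3 (counting implicit H from valence).
  C: 11 × 12.011 = 132.121
  H: 11 × 1.008 = 11.088
  N: 1 × 14.007 = 14.007
  O: 3 × 15.999 = 47.997
Sum: 11×12.011 + 11×1.008 + 1×14.007 + 3×15.999 = 205.213 → 205.21 g/mol.

205.21 g/mol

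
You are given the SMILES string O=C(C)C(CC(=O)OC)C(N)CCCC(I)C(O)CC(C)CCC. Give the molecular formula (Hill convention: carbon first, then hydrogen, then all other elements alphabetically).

Walk through each heavy atom and fill implicit hydrogens from standard valence (C 4, N 3, O 2, S 2, halogen 1):
  atom 1: O, bond orders sum to 2 (valence 2) → 0 H
  atom 2: C, bond orders sum to 4 (valence 4) → 0 H
  atom 3: C, bond orders sum to 1 (valence 4) → 3 H
  atom 4: C, bond orders sum to 3 (valence 4) → 1 H
  atom 5: C, bond orders sum to 2 (valence 4) → 2 H
  atom 6: C, bond orders sum to 4 (valence 4) → 0 H
  atom 7: O, bond orders sum to 2 (valence 2) → 0 H
  atom 8: O, bond orders sum to 2 (valence 2) → 0 H
  atom 9: C, bond orders sum to 1 (valence 4) → 3 H
  atom 10: C, bond orders sum to 3 (valence 4) → 1 H
  atom 11: N, bond orders sum to 1 (valence 3) → 2 H
  atom 12: C, bond orders sum to 2 (valence 4) → 2 H
  atom 13: C, bond orders sum to 2 (valence 4) → 2 H
  atom 14: C, bond orders sum to 2 (valence 4) → 2 H
  atom 15: C, bond orders sum to 3 (valence 4) → 1 H
  atom 16: I (halogen, monovalent) → 0 H
  atom 17: C, bond orders sum to 3 (valence 4) → 1 H
  atom 18: O, bond orders sum to 1 (valence 2) → 1 H
  atom 19: C, bond orders sum to 2 (valence 4) → 2 H
  atom 20: C, bond orders sum to 3 (valence 4) → 1 H
  atom 21: C, bond orders sum to 1 (valence 4) → 3 H
  atom 22: C, bond orders sum to 2 (valence 4) → 2 H
  atom 23: C, bond orders sum to 2 (valence 4) → 2 H
  atom 24: C, bond orders sum to 1 (valence 4) → 3 H
Totals → C:18, H:34, I:1, N:1, O:4.

C18H34INO4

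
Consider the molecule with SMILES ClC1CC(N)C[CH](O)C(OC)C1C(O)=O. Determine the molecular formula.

C9H16ClNO4

Walk through each heavy atom and fill implicit hydrogens from standard valence (C 4, N 3, O 2, S 2, halogen 1):
  atom 1: Cl (halogen, monovalent) → 0 H
  atom 2: C, bond orders sum to 3 (valence 4) → 1 H
  atom 3: C, bond orders sum to 2 (valence 4) → 2 H
  atom 4: C, bond orders sum to 3 (valence 4) → 1 H
  atom 5: N, bond orders sum to 1 (valence 3) → 2 H
  atom 6: C, bond orders sum to 2 (valence 4) → 2 H
  atom 7: C with explicit H count 1
  atom 8: O, bond orders sum to 1 (valence 2) → 1 H
  atom 9: C, bond orders sum to 3 (valence 4) → 1 H
  atom 10: O, bond orders sum to 2 (valence 2) → 0 H
  atom 11: C, bond orders sum to 1 (valence 4) → 3 H
  atom 12: C, bond orders sum to 3 (valence 4) → 1 H
  atom 13: C, bond orders sum to 4 (valence 4) → 0 H
  atom 14: O, bond orders sum to 1 (valence 2) → 1 H
  atom 15: O, bond orders sum to 2 (valence 2) → 0 H
Totals → C:9, H:16, Cl:1, N:1, O:4.
In Hill order: C9H16ClNO4.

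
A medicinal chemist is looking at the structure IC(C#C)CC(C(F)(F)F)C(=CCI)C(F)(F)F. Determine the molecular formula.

Walk through each heavy atom and fill implicit hydrogens from standard valence (C 4, N 3, O 2, S 2, halogen 1):
  atom 1: I (halogen, monovalent) → 0 H
  atom 2: C, bond orders sum to 3 (valence 4) → 1 H
  atom 3: C, bond orders sum to 4 (valence 4) → 0 H
  atom 4: C, bond orders sum to 3 (valence 4) → 1 H
  atom 5: C, bond orders sum to 2 (valence 4) → 2 H
  atom 6: C, bond orders sum to 3 (valence 4) → 1 H
  atom 7: C, bond orders sum to 4 (valence 4) → 0 H
  atom 8: F (halogen, monovalent) → 0 H
  atom 9: F (halogen, monovalent) → 0 H
  atom 10: F (halogen, monovalent) → 0 H
  atom 11: C, bond orders sum to 4 (valence 4) → 0 H
  atom 12: C, bond orders sum to 3 (valence 4) → 1 H
  atom 13: C, bond orders sum to 2 (valence 4) → 2 H
  atom 14: I (halogen, monovalent) → 0 H
  atom 15: C, bond orders sum to 4 (valence 4) → 0 H
  atom 16: F (halogen, monovalent) → 0 H
  atom 17: F (halogen, monovalent) → 0 H
  atom 18: F (halogen, monovalent) → 0 H
Totals → C:10, H:8, F:6, I:2.

C10H8F6I2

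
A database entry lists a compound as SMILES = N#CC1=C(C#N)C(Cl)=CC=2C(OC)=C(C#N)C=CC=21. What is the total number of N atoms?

Scan the SMILES for N atoms (remember two-letter symbols like Cl and Br are single atoms).
Nitrogen count: 3.

3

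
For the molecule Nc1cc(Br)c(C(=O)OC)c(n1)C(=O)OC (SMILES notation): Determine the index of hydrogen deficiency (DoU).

6

Molecular formula: C9H9BrN2O4.
DoU = (2C + 2 + N − H − X) / 2, where X is the halogen count and O/S are ignored.
    = (2·9 + 2 + 2 − 9 − 1) / 2 = 12 / 2 = 6.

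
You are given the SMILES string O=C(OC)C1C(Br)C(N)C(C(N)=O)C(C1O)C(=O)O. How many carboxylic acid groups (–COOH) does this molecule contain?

1

The carboxylic acid motif appears at heavy-atom position 17 in the SMILES.
Other groups present: 1 amide, 1 ester, 1 hydroxyl, 1 primary amine.
Carboxylic acid count: 1.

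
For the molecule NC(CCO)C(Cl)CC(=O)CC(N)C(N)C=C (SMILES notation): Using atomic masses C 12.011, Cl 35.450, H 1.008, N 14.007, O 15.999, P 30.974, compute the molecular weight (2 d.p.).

First, the molecular formula is C11H22ClN3O2 (counting implicit H from valence).
  C: 11 × 12.011 = 132.121
  Cl: 1 × 35.450 = 35.450
  H: 22 × 1.008 = 22.176
  N: 3 × 14.007 = 42.021
  O: 2 × 15.999 = 31.998
Sum: 11×12.011 + 1×35.450 + 22×1.008 + 3×14.007 + 2×15.999 = 263.766 → 263.77 g/mol.

263.77 g/mol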